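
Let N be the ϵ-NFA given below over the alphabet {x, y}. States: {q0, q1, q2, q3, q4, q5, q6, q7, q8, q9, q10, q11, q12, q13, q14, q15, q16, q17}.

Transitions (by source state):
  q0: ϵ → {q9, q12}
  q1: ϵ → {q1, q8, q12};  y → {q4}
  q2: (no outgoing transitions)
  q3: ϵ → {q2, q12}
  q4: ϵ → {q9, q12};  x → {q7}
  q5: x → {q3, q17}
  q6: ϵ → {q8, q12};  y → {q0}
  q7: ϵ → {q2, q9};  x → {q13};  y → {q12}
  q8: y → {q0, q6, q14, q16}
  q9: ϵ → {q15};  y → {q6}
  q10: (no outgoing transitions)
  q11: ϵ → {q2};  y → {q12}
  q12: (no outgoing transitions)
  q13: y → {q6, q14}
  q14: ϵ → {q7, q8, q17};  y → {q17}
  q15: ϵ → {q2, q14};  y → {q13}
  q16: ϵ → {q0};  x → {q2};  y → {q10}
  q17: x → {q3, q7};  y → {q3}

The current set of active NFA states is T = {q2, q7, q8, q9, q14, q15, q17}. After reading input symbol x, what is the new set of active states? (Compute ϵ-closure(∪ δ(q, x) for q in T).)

{q2, q3, q7, q8, q9, q12, q13, q14, q15, q17}

q7 on x → {q13}.
q17 on x → {q3, q7}.
No x-transition from q2, q8, q9, q14, q15.
Union after reading x: {q3, q7, q13}.
Now take the ϵ-closure:
From q3 via ϵ: add q2, q12.
From q7 via ϵ: add q9.
From q9 via ϵ: add q15.
From q15 via ϵ: add q14.
From q14 via ϵ: add q8, q17.
No new states can be added; the closed set is {q2, q3, q7, q8, q9, q12, q13, q14, q15, q17}.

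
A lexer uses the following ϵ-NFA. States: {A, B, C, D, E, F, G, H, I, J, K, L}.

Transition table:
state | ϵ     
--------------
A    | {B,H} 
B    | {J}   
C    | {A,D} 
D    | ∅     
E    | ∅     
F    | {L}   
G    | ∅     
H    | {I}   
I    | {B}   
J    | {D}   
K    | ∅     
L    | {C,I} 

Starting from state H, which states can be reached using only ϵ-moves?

{B, D, H, I, J}

Start with {H}.
From H via ϵ: add I.
From I via ϵ: add B.
From B via ϵ: add J.
From J via ϵ: add D.
No new states can be added; the closed set is {B, D, H, I, J}.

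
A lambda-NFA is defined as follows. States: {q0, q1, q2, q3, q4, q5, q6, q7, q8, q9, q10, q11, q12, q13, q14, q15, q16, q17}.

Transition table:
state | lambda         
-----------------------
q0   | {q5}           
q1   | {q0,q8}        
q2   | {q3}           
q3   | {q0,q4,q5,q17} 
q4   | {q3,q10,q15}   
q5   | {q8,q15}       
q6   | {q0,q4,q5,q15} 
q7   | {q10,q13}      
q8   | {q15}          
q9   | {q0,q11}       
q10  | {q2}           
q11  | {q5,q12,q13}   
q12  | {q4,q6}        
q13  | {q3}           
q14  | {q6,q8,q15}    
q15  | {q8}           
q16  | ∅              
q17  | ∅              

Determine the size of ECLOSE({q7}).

Start with {q7}.
From q7 via lambda: add q10, q13.
From q10 via lambda: add q2.
From q13 via lambda: add q3.
From q3 via lambda: add q0, q4, q5, q17.
From q4 via lambda: add q15.
From q5 via lambda: add q8.
lambda-closure = {q0, q2, q3, q4, q5, q7, q8, q10, q13, q15, q17}, which has 11 states.

11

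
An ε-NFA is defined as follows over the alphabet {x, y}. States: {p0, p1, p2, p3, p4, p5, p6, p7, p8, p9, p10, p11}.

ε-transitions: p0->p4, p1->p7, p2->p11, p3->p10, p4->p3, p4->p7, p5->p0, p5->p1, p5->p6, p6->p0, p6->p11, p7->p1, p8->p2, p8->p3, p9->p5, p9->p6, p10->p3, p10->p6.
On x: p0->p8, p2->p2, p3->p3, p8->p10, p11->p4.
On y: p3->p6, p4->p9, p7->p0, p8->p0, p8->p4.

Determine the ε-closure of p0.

Start with {p0}.
From p0 via ε: add p4.
From p4 via ε: add p3, p7.
From p3 via ε: add p10.
From p7 via ε: add p1.
From p10 via ε: add p6.
From p6 via ε: add p11.
No new states can be added; the closed set is {p0, p1, p3, p4, p6, p7, p10, p11}.

{p0, p1, p3, p4, p6, p7, p10, p11}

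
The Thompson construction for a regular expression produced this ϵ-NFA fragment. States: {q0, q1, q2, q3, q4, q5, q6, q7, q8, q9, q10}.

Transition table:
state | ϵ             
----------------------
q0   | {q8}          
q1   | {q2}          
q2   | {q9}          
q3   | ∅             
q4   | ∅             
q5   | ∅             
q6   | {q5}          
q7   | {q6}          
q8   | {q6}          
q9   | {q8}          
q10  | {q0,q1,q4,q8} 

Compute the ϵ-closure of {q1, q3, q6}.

{q1, q2, q3, q5, q6, q8, q9}

Start with {q1, q3, q6}.
From q1 via ϵ: add q2.
From q6 via ϵ: add q5.
From q2 via ϵ: add q9.
From q9 via ϵ: add q8.
No new states can be added; the closed set is {q1, q2, q3, q5, q6, q8, q9}.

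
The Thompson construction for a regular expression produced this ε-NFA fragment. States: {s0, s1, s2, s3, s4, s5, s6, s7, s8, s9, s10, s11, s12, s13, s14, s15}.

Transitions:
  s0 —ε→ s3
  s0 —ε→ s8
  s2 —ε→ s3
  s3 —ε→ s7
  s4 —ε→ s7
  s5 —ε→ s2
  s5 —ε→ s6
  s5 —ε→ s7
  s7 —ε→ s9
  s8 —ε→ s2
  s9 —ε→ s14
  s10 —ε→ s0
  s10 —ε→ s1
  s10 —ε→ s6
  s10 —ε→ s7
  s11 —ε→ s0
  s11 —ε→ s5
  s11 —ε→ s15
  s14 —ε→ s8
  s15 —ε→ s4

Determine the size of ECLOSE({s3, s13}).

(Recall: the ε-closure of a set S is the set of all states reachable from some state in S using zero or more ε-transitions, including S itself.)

Start with {s3, s13}.
From s3 via ε: add s7.
From s7 via ε: add s9.
From s9 via ε: add s14.
From s14 via ε: add s8.
From s8 via ε: add s2.
ε-closure = {s2, s3, s7, s8, s9, s13, s14}, which has 7 states.

7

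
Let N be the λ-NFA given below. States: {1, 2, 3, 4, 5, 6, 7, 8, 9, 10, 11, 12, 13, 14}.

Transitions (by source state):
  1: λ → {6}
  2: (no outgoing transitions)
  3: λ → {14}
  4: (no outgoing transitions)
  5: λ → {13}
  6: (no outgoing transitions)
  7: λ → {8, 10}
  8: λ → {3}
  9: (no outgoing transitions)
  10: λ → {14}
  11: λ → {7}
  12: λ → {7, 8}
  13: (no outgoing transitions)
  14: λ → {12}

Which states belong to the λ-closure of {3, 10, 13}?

Start with {3, 10, 13}.
From 3 via λ: add 14.
From 14 via λ: add 12.
From 12 via λ: add 7, 8.
No new states can be added; the closed set is {3, 7, 8, 10, 12, 13, 14}.

{3, 7, 8, 10, 12, 13, 14}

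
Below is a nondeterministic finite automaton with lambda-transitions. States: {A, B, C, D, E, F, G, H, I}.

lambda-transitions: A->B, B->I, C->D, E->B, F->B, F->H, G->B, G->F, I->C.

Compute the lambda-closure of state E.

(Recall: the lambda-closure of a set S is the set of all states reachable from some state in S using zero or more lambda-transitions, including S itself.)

Start with {E}.
From E via lambda: add B.
From B via lambda: add I.
From I via lambda: add C.
From C via lambda: add D.
No new states can be added; the closed set is {B, C, D, E, I}.

{B, C, D, E, I}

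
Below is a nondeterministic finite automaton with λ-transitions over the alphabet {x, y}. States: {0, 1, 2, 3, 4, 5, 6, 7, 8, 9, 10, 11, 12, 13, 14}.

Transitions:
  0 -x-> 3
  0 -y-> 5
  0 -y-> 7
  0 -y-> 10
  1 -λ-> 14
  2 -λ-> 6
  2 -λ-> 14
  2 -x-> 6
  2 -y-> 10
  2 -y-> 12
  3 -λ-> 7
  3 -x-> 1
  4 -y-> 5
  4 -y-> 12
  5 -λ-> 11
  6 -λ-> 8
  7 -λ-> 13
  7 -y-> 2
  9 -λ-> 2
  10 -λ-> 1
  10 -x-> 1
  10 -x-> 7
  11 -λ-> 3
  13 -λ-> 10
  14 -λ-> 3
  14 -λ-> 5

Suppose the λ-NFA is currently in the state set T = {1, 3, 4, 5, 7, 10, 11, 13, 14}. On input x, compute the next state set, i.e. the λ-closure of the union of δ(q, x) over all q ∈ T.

{1, 3, 5, 7, 10, 11, 13, 14}

3 on x → {1}.
10 on x → {1, 7}.
No x-transition from 1, 4, 5, 7, 11, 13, 14.
Union after reading x: {1, 7}.
Now take the λ-closure:
From 1 via λ: add 14.
From 7 via λ: add 13.
From 13 via λ: add 10.
From 14 via λ: add 3, 5.
From 5 via λ: add 11.
No new states can be added; the closed set is {1, 3, 5, 7, 10, 11, 13, 14}.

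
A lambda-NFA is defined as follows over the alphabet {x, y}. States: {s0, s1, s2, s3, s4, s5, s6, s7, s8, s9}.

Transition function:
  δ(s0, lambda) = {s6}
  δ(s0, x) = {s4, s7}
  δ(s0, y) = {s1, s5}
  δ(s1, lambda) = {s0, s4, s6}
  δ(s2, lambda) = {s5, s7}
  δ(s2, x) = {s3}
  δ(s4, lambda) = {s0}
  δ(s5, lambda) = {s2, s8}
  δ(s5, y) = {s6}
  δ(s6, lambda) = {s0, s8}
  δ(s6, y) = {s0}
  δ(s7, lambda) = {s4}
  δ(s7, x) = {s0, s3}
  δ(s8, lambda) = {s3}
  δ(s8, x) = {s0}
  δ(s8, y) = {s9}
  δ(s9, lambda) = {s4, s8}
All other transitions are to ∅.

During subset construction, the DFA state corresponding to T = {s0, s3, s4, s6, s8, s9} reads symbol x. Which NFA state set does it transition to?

s0 on x → {s4, s7}.
s8 on x → {s0}.
No x-transition from s3, s4, s6, s9.
Union after reading x: {s0, s4, s7}.
Now take the lambda-closure:
From s0 via lambda: add s6.
From s6 via lambda: add s8.
From s8 via lambda: add s3.
No new states can be added; the closed set is {s0, s3, s4, s6, s7, s8}.

{s0, s3, s4, s6, s7, s8}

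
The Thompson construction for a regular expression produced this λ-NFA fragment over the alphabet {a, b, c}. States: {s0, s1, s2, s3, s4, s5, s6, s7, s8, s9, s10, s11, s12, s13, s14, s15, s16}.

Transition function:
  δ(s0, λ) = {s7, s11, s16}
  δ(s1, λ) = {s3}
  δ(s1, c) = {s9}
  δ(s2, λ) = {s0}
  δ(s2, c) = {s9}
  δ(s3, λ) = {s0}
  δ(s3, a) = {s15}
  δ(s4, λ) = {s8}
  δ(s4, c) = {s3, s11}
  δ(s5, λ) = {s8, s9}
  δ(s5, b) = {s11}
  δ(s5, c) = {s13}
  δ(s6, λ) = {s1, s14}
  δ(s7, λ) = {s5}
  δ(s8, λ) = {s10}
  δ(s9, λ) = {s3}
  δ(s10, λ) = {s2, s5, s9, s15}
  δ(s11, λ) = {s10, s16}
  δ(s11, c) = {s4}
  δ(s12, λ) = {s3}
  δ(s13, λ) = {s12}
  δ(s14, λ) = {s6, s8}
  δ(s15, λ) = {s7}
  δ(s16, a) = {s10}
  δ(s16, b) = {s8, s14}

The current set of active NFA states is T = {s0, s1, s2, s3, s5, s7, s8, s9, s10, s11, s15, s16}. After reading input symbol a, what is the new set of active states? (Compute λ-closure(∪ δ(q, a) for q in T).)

s3 on a → {s15}.
s16 on a → {s10}.
No a-transition from s0, s1, s2, s5, s7, s8, s9, s10, s11, s15.
Union after reading a: {s10, s15}.
Now take the λ-closure:
From s10 via λ: add s2, s5, s9.
From s15 via λ: add s7.
From s2 via λ: add s0.
From s5 via λ: add s8.
From s9 via λ: add s3.
From s0 via λ: add s11, s16.
No new states can be added; the closed set is {s0, s2, s3, s5, s7, s8, s9, s10, s11, s15, s16}.

{s0, s2, s3, s5, s7, s8, s9, s10, s11, s15, s16}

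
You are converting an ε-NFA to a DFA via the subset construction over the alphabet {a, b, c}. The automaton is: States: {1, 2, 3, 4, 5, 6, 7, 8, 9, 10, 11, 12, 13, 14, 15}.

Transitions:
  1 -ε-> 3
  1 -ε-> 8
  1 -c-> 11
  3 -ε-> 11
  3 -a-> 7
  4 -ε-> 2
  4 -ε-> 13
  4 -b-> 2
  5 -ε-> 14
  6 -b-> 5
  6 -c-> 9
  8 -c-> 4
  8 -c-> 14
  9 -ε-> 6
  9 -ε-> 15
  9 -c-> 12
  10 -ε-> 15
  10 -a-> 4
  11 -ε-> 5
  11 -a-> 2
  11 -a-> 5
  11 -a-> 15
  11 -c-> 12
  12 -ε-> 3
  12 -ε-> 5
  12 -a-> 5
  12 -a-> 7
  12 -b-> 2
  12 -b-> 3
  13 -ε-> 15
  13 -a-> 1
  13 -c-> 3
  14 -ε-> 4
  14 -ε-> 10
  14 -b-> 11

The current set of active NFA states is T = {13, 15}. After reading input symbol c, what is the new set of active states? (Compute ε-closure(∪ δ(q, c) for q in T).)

{2, 3, 4, 5, 10, 11, 13, 14, 15}

13 on c → {3}.
No c-transition from 15.
Union after reading c: {3}.
Now take the ε-closure:
From 3 via ε: add 11.
From 11 via ε: add 5.
From 5 via ε: add 14.
From 14 via ε: add 4, 10.
From 4 via ε: add 2, 13.
From 10 via ε: add 15.
No new states can be added; the closed set is {2, 3, 4, 5, 10, 11, 13, 14, 15}.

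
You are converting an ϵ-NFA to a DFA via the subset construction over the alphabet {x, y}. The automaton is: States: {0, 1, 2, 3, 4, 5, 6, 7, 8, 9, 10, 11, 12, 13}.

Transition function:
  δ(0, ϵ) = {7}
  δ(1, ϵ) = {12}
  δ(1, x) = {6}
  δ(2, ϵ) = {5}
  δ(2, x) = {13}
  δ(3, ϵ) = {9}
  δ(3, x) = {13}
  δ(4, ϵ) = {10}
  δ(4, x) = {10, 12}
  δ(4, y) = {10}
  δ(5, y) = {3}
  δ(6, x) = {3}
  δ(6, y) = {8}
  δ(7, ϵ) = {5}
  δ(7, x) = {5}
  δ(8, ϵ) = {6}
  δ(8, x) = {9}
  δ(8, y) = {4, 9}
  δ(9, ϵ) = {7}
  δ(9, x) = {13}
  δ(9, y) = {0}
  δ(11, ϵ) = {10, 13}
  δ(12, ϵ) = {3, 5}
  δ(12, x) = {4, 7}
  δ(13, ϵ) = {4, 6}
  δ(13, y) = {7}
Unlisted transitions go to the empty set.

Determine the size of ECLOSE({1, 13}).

Start with {1, 13}.
From 1 via ϵ: add 12.
From 13 via ϵ: add 4, 6.
From 4 via ϵ: add 10.
From 12 via ϵ: add 3, 5.
From 3 via ϵ: add 9.
From 9 via ϵ: add 7.
ϵ-closure = {1, 3, 4, 5, 6, 7, 9, 10, 12, 13}, which has 10 states.

10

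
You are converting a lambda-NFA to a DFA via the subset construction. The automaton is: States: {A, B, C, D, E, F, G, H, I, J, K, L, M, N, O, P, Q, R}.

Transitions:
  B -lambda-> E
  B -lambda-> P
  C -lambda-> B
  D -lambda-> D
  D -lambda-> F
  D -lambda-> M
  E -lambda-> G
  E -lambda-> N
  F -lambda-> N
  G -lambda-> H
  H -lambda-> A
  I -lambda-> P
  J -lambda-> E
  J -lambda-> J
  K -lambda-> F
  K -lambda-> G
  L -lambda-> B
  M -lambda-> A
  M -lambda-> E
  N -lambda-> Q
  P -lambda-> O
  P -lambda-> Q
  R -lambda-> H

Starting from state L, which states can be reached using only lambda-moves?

Start with {L}.
From L via lambda: add B.
From B via lambda: add E, P.
From E via lambda: add G, N.
From P via lambda: add O, Q.
From G via lambda: add H.
From H via lambda: add A.
No new states can be added; the closed set is {A, B, E, G, H, L, N, O, P, Q}.

{A, B, E, G, H, L, N, O, P, Q}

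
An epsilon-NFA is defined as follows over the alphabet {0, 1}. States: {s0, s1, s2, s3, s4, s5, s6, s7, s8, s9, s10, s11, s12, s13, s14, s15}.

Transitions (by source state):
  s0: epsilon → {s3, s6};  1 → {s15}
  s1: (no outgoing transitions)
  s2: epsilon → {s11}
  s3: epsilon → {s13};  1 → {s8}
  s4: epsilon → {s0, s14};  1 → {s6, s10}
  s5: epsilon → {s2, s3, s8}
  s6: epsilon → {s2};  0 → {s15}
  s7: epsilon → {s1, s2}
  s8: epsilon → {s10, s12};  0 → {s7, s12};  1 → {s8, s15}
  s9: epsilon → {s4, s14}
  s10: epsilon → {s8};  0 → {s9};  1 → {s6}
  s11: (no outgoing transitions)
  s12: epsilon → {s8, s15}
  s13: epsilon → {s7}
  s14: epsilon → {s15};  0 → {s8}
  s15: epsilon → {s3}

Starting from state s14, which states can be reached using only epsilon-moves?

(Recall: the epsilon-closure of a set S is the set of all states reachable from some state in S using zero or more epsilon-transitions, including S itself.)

{s1, s2, s3, s7, s11, s13, s14, s15}

Start with {s14}.
From s14 via epsilon: add s15.
From s15 via epsilon: add s3.
From s3 via epsilon: add s13.
From s13 via epsilon: add s7.
From s7 via epsilon: add s1, s2.
From s2 via epsilon: add s11.
No new states can be added; the closed set is {s1, s2, s3, s7, s11, s13, s14, s15}.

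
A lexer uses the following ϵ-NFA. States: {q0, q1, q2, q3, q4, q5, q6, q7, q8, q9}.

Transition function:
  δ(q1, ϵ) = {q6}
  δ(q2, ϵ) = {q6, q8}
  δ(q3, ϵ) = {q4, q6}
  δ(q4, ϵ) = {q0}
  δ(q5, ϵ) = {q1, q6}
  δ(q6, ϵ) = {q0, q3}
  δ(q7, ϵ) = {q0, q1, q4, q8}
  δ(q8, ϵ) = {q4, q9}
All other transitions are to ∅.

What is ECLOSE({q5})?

Start with {q5}.
From q5 via ϵ: add q1, q6.
From q6 via ϵ: add q0, q3.
From q3 via ϵ: add q4.
No new states can be added; the closed set is {q0, q1, q3, q4, q5, q6}.

{q0, q1, q3, q4, q5, q6}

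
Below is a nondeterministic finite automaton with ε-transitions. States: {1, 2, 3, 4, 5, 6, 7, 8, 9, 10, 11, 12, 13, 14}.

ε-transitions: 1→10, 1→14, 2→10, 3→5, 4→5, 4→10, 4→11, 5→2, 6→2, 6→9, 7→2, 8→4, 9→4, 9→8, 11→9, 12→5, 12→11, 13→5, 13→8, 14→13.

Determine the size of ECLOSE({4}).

Start with {4}.
From 4 via ε: add 5, 10, 11.
From 5 via ε: add 2.
From 11 via ε: add 9.
From 9 via ε: add 8.
ε-closure = {2, 4, 5, 8, 9, 10, 11}, which has 7 states.

7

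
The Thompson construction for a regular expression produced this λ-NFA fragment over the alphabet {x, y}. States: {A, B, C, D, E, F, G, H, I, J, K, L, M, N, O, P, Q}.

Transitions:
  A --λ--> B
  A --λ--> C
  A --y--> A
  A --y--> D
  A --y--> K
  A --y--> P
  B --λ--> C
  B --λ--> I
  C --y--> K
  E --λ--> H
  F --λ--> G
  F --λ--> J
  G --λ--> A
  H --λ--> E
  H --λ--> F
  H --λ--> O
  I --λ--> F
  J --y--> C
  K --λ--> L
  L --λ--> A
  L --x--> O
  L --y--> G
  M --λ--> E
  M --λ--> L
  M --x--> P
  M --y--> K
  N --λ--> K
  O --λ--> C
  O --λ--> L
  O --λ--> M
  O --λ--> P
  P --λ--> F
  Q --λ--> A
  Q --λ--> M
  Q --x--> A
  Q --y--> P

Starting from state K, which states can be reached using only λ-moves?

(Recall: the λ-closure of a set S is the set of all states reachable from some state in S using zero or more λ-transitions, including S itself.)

Start with {K}.
From K via λ: add L.
From L via λ: add A.
From A via λ: add B, C.
From B via λ: add I.
From I via λ: add F.
From F via λ: add G, J.
No new states can be added; the closed set is {A, B, C, F, G, I, J, K, L}.

{A, B, C, F, G, I, J, K, L}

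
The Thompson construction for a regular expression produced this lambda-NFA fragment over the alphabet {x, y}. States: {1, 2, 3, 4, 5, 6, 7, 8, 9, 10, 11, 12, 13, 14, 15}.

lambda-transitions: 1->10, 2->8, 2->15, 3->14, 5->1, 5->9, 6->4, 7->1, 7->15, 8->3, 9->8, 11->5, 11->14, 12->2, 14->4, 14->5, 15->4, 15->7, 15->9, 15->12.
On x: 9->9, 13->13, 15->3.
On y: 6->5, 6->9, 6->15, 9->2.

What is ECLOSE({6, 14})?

Start with {6, 14}.
From 6 via lambda: add 4.
From 14 via lambda: add 5.
From 5 via lambda: add 1, 9.
From 1 via lambda: add 10.
From 9 via lambda: add 8.
From 8 via lambda: add 3.
No new states can be added; the closed set is {1, 3, 4, 5, 6, 8, 9, 10, 14}.

{1, 3, 4, 5, 6, 8, 9, 10, 14}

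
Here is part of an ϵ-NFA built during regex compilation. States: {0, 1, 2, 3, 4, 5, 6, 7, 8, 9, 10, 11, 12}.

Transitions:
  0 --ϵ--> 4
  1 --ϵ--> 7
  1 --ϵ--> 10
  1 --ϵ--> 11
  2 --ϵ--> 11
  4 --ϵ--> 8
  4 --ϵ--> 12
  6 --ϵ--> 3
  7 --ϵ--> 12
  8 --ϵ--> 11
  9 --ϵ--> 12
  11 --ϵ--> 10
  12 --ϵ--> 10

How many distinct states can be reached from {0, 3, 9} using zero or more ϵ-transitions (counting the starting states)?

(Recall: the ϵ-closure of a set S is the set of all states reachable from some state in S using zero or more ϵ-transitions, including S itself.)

Start with {0, 3, 9}.
From 0 via ϵ: add 4.
From 9 via ϵ: add 12.
From 4 via ϵ: add 8.
From 12 via ϵ: add 10.
From 8 via ϵ: add 11.
ϵ-closure = {0, 3, 4, 8, 9, 10, 11, 12}, which has 8 states.

8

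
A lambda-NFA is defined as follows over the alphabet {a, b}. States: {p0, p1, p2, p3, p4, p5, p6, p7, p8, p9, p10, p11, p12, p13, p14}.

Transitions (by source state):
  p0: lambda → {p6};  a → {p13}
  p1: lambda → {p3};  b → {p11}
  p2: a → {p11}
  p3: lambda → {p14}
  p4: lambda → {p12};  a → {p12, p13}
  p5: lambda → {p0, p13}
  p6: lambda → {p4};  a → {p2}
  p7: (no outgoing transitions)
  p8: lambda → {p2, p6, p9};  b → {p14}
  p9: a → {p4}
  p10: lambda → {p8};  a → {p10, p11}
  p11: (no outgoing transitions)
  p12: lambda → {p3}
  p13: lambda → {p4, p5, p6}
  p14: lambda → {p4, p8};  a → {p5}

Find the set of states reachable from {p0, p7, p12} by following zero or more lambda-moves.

{p0, p2, p3, p4, p6, p7, p8, p9, p12, p14}

Start with {p0, p7, p12}.
From p0 via lambda: add p6.
From p12 via lambda: add p3.
From p3 via lambda: add p14.
From p6 via lambda: add p4.
From p14 via lambda: add p8.
From p8 via lambda: add p2, p9.
No new states can be added; the closed set is {p0, p2, p3, p4, p6, p7, p8, p9, p12, p14}.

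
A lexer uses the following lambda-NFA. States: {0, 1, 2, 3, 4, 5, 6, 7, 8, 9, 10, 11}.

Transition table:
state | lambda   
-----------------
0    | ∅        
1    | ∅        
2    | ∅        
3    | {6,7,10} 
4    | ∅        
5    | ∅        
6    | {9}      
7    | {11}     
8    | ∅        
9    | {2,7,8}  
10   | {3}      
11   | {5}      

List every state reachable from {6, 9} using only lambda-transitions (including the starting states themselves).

Start with {6, 9}.
From 9 via lambda: add 2, 7, 8.
From 7 via lambda: add 11.
From 11 via lambda: add 5.
No new states can be added; the closed set is {2, 5, 6, 7, 8, 9, 11}.

{2, 5, 6, 7, 8, 9, 11}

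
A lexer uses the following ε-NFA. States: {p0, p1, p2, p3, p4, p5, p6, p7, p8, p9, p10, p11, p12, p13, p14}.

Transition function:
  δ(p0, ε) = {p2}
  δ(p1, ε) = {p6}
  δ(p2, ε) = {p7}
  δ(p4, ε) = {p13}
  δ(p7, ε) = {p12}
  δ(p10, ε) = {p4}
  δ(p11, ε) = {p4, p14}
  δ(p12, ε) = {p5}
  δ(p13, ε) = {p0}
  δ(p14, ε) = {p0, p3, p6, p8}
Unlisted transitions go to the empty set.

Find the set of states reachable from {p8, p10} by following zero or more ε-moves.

{p0, p2, p4, p5, p7, p8, p10, p12, p13}

Start with {p8, p10}.
From p10 via ε: add p4.
From p4 via ε: add p13.
From p13 via ε: add p0.
From p0 via ε: add p2.
From p2 via ε: add p7.
From p7 via ε: add p12.
From p12 via ε: add p5.
No new states can be added; the closed set is {p0, p2, p4, p5, p7, p8, p10, p12, p13}.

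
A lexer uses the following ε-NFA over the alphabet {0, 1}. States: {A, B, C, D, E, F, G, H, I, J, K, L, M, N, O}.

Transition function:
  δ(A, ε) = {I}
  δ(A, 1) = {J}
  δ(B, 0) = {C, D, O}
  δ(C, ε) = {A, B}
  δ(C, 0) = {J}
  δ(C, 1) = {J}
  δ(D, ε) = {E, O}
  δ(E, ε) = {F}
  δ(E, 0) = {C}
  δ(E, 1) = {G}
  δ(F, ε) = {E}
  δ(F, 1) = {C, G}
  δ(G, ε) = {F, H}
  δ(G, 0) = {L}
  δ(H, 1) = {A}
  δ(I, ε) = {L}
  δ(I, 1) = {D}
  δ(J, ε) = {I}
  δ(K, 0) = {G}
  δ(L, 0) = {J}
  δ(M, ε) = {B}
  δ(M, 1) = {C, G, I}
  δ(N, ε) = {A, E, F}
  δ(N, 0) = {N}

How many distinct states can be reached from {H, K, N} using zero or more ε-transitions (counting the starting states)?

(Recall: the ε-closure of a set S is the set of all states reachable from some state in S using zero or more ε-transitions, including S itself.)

Start with {H, K, N}.
From N via ε: add A, E, F.
From A via ε: add I.
From I via ε: add L.
ε-closure = {A, E, F, H, I, K, L, N}, which has 8 states.

8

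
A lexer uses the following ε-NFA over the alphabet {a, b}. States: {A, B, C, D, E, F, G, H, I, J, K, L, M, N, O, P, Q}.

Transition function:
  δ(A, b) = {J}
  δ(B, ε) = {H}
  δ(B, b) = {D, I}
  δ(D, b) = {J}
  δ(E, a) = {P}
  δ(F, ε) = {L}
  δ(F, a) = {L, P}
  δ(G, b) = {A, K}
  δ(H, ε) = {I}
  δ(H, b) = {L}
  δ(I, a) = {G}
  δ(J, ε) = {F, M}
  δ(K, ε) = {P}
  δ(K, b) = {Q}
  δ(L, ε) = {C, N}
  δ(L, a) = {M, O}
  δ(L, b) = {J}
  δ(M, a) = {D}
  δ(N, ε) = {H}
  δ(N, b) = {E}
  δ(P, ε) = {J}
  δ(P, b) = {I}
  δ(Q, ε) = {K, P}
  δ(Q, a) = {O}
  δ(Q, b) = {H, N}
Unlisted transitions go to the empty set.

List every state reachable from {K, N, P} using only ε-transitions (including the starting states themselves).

{C, F, H, I, J, K, L, M, N, P}

Start with {K, N, P}.
From N via ε: add H.
From P via ε: add J.
From H via ε: add I.
From J via ε: add F, M.
From F via ε: add L.
From L via ε: add C.
No new states can be added; the closed set is {C, F, H, I, J, K, L, M, N, P}.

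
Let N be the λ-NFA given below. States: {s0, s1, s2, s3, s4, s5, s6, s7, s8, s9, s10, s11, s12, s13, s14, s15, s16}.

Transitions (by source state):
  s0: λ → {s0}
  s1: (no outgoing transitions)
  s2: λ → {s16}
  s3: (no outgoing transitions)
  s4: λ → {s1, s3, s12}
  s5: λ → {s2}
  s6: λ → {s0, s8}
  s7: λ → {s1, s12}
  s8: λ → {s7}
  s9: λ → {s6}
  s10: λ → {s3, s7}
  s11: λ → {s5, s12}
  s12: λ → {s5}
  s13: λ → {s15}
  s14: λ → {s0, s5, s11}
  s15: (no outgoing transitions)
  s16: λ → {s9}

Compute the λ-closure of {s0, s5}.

{s0, s1, s2, s5, s6, s7, s8, s9, s12, s16}

Start with {s0, s5}.
From s5 via λ: add s2.
From s2 via λ: add s16.
From s16 via λ: add s9.
From s9 via λ: add s6.
From s6 via λ: add s8.
From s8 via λ: add s7.
From s7 via λ: add s1, s12.
No new states can be added; the closed set is {s0, s1, s2, s5, s6, s7, s8, s9, s12, s16}.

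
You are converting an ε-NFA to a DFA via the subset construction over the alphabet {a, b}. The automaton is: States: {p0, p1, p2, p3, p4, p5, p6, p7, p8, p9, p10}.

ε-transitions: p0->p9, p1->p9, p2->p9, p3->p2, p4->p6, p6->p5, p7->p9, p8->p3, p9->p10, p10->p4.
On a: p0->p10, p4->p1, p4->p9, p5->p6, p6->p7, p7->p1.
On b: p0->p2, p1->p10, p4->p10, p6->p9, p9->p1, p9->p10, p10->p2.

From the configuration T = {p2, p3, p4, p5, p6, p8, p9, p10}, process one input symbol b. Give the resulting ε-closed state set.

p4 on b → {p10}.
p6 on b → {p9}.
p9 on b → {p1, p10}.
p10 on b → {p2}.
No b-transition from p2, p3, p5, p8.
Union after reading b: {p1, p2, p9, p10}.
Now take the ε-closure:
From p10 via ε: add p4.
From p4 via ε: add p6.
From p6 via ε: add p5.
No new states can be added; the closed set is {p1, p2, p4, p5, p6, p9, p10}.

{p1, p2, p4, p5, p6, p9, p10}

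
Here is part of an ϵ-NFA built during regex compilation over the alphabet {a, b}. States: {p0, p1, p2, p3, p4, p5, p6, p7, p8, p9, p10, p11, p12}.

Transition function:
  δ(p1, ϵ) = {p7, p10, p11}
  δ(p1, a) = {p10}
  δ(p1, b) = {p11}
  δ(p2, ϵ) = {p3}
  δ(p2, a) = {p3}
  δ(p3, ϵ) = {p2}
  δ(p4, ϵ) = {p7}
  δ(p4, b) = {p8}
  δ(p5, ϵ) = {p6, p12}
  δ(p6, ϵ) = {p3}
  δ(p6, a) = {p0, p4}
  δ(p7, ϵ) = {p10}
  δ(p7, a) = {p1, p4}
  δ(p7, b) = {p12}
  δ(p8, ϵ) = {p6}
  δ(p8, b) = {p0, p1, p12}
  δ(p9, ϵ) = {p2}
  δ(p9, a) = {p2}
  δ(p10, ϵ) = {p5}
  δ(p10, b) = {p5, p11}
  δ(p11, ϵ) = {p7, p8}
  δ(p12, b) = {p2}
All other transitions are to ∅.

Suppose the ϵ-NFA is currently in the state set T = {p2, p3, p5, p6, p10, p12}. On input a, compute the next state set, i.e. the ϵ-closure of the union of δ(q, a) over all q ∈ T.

p2 on a → {p3}.
p6 on a → {p0, p4}.
No a-transition from p3, p5, p10, p12.
Union after reading a: {p0, p3, p4}.
Now take the ϵ-closure:
From p3 via ϵ: add p2.
From p4 via ϵ: add p7.
From p7 via ϵ: add p10.
From p10 via ϵ: add p5.
From p5 via ϵ: add p6, p12.
No new states can be added; the closed set is {p0, p2, p3, p4, p5, p6, p7, p10, p12}.

{p0, p2, p3, p4, p5, p6, p7, p10, p12}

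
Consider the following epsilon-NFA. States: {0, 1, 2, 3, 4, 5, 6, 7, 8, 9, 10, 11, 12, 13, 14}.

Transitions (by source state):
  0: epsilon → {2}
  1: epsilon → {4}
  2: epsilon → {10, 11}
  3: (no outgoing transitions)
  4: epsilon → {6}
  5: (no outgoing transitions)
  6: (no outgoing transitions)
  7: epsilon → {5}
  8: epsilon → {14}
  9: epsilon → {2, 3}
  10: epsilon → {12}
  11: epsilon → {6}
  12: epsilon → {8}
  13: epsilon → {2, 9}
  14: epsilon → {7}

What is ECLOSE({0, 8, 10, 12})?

{0, 2, 5, 6, 7, 8, 10, 11, 12, 14}

Start with {0, 8, 10, 12}.
From 0 via epsilon: add 2.
From 8 via epsilon: add 14.
From 2 via epsilon: add 11.
From 14 via epsilon: add 7.
From 7 via epsilon: add 5.
From 11 via epsilon: add 6.
No new states can be added; the closed set is {0, 2, 5, 6, 7, 8, 10, 11, 12, 14}.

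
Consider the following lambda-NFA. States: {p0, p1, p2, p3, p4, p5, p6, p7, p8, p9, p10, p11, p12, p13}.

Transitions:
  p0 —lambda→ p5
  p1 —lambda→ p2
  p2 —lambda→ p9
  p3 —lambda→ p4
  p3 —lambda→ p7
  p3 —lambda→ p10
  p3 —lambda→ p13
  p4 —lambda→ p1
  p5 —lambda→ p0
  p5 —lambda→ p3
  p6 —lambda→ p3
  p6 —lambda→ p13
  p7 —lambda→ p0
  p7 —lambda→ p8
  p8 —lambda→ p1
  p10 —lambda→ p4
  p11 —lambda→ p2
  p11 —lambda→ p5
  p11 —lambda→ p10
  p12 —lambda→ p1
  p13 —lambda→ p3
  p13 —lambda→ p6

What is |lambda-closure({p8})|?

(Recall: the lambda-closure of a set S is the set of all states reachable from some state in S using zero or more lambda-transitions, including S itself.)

4

Start with {p8}.
From p8 via lambda: add p1.
From p1 via lambda: add p2.
From p2 via lambda: add p9.
lambda-closure = {p1, p2, p8, p9}, which has 4 states.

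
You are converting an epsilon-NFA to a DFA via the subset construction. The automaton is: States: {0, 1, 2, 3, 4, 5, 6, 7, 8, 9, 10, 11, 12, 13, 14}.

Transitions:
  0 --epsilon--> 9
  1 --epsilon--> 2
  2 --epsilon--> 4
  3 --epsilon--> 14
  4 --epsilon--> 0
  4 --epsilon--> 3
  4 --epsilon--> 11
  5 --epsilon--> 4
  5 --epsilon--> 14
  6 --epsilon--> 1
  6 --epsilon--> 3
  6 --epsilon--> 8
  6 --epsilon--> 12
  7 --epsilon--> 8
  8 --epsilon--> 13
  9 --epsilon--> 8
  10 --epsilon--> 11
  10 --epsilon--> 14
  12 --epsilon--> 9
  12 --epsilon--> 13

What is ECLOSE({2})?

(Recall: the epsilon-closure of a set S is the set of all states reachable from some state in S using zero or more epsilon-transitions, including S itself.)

Start with {2}.
From 2 via epsilon: add 4.
From 4 via epsilon: add 0, 3, 11.
From 0 via epsilon: add 9.
From 3 via epsilon: add 14.
From 9 via epsilon: add 8.
From 8 via epsilon: add 13.
No new states can be added; the closed set is {0, 2, 3, 4, 8, 9, 11, 13, 14}.

{0, 2, 3, 4, 8, 9, 11, 13, 14}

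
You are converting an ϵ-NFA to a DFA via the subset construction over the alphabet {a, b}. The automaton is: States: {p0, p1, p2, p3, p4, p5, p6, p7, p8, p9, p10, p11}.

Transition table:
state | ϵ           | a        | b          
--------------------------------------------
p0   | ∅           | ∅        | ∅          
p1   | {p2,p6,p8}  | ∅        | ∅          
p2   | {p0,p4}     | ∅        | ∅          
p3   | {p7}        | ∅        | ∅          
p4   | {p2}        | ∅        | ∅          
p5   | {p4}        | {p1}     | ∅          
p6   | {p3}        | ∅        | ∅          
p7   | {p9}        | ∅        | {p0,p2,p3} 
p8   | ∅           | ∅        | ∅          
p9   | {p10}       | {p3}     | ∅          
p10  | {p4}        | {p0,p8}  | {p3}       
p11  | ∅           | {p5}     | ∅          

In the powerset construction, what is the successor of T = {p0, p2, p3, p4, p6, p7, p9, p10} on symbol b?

p7 on b → {p0, p2, p3}.
p10 on b → {p3}.
No b-transition from p0, p2, p3, p4, p6, p9.
Union after reading b: {p0, p2, p3}.
Now take the ϵ-closure:
From p2 via ϵ: add p4.
From p3 via ϵ: add p7.
From p7 via ϵ: add p9.
From p9 via ϵ: add p10.
No new states can be added; the closed set is {p0, p2, p3, p4, p7, p9, p10}.

{p0, p2, p3, p4, p7, p9, p10}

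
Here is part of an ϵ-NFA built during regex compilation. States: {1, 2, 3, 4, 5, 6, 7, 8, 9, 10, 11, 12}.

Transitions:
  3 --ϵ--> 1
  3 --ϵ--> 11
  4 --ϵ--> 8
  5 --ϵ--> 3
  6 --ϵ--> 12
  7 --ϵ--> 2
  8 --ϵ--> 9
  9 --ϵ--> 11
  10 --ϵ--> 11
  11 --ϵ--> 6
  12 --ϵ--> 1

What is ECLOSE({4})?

{1, 4, 6, 8, 9, 11, 12}

Start with {4}.
From 4 via ϵ: add 8.
From 8 via ϵ: add 9.
From 9 via ϵ: add 11.
From 11 via ϵ: add 6.
From 6 via ϵ: add 12.
From 12 via ϵ: add 1.
No new states can be added; the closed set is {1, 4, 6, 8, 9, 11, 12}.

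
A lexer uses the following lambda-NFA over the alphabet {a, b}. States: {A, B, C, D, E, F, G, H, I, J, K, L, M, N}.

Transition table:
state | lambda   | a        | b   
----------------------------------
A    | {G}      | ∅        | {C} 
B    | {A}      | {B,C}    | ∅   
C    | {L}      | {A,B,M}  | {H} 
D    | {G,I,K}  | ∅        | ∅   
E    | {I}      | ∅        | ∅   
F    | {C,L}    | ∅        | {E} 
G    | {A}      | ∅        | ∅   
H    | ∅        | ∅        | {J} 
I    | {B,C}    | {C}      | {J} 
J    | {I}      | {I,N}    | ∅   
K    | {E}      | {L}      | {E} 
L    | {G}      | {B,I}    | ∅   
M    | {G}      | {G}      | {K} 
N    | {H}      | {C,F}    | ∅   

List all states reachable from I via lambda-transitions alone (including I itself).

Start with {I}.
From I via lambda: add B, C.
From B via lambda: add A.
From C via lambda: add L.
From A via lambda: add G.
No new states can be added; the closed set is {A, B, C, G, I, L}.

{A, B, C, G, I, L}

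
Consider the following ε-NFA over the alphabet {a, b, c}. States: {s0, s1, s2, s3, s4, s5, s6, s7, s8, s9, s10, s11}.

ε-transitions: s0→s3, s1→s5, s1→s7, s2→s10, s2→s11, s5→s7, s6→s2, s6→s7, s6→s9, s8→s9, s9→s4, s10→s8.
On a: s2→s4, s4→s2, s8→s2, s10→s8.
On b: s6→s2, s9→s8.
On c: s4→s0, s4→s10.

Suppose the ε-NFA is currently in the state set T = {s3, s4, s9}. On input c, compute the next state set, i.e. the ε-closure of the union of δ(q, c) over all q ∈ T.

{s0, s3, s4, s8, s9, s10}

s4 on c → {s0, s10}.
No c-transition from s3, s9.
Union after reading c: {s0, s10}.
Now take the ε-closure:
From s0 via ε: add s3.
From s10 via ε: add s8.
From s8 via ε: add s9.
From s9 via ε: add s4.
No new states can be added; the closed set is {s0, s3, s4, s8, s9, s10}.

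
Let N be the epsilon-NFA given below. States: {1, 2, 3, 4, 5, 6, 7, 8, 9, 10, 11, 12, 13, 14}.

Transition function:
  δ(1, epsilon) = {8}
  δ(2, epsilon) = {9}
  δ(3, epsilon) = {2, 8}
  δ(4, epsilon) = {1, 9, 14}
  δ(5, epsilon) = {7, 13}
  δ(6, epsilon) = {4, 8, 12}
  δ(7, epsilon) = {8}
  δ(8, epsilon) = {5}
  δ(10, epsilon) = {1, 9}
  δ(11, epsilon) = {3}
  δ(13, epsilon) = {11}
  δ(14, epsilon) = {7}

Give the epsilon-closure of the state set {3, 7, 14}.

Start with {3, 7, 14}.
From 3 via epsilon: add 2, 8.
From 2 via epsilon: add 9.
From 8 via epsilon: add 5.
From 5 via epsilon: add 13.
From 13 via epsilon: add 11.
No new states can be added; the closed set is {2, 3, 5, 7, 8, 9, 11, 13, 14}.

{2, 3, 5, 7, 8, 9, 11, 13, 14}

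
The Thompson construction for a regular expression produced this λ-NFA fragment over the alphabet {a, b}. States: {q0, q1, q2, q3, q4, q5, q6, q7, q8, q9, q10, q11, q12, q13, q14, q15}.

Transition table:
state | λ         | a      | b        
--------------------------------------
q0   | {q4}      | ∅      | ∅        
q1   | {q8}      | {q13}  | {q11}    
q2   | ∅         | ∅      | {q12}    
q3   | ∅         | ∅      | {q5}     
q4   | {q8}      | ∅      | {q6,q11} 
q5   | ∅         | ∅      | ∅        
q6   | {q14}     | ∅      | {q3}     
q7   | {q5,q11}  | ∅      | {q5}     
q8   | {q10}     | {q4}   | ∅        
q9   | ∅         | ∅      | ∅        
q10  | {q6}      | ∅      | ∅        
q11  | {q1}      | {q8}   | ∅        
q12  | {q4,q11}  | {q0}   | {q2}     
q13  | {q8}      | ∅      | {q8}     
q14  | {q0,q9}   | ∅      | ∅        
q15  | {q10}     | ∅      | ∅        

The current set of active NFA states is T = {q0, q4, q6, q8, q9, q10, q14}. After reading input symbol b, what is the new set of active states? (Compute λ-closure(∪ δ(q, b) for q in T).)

{q0, q1, q3, q4, q6, q8, q9, q10, q11, q14}

q4 on b → {q6, q11}.
q6 on b → {q3}.
No b-transition from q0, q8, q9, q10, q14.
Union after reading b: {q3, q6, q11}.
Now take the λ-closure:
From q6 via λ: add q14.
From q11 via λ: add q1.
From q1 via λ: add q8.
From q14 via λ: add q0, q9.
From q0 via λ: add q4.
From q8 via λ: add q10.
No new states can be added; the closed set is {q0, q1, q3, q4, q6, q8, q9, q10, q11, q14}.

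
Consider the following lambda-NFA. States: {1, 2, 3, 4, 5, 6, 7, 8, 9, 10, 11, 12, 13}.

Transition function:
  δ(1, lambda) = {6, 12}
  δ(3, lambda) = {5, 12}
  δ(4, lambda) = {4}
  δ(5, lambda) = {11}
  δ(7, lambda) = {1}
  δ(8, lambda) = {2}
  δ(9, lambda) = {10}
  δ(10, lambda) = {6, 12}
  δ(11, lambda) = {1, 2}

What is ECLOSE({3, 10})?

{1, 2, 3, 5, 6, 10, 11, 12}

Start with {3, 10}.
From 3 via lambda: add 5, 12.
From 10 via lambda: add 6.
From 5 via lambda: add 11.
From 11 via lambda: add 1, 2.
No new states can be added; the closed set is {1, 2, 3, 5, 6, 10, 11, 12}.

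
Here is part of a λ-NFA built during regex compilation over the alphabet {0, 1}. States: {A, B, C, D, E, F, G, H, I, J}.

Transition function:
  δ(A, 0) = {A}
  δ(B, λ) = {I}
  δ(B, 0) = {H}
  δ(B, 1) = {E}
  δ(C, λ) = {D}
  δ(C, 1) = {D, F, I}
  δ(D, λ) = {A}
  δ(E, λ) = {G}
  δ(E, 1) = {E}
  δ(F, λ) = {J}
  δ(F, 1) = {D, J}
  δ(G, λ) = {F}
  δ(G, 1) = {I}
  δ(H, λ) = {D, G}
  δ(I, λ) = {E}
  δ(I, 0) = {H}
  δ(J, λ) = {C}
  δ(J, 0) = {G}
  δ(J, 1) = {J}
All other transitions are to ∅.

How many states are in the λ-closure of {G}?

6

Start with {G}.
From G via λ: add F.
From F via λ: add J.
From J via λ: add C.
From C via λ: add D.
From D via λ: add A.
λ-closure = {A, C, D, F, G, J}, which has 6 states.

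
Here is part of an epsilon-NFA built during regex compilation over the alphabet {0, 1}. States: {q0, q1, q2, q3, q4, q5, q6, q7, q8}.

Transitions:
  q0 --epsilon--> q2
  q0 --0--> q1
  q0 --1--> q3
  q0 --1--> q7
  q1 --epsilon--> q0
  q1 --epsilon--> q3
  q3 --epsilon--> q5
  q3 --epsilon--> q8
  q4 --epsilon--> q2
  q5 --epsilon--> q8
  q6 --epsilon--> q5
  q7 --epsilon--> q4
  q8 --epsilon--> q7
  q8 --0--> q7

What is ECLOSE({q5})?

{q2, q4, q5, q7, q8}

Start with {q5}.
From q5 via epsilon: add q8.
From q8 via epsilon: add q7.
From q7 via epsilon: add q4.
From q4 via epsilon: add q2.
No new states can be added; the closed set is {q2, q4, q5, q7, q8}.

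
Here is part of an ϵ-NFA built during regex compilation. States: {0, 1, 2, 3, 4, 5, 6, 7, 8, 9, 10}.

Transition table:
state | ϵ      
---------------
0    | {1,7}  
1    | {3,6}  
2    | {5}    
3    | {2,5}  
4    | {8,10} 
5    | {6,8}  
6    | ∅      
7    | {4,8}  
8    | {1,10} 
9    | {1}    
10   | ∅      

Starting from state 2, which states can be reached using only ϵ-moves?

Start with {2}.
From 2 via ϵ: add 5.
From 5 via ϵ: add 6, 8.
From 8 via ϵ: add 1, 10.
From 1 via ϵ: add 3.
No new states can be added; the closed set is {1, 2, 3, 5, 6, 8, 10}.

{1, 2, 3, 5, 6, 8, 10}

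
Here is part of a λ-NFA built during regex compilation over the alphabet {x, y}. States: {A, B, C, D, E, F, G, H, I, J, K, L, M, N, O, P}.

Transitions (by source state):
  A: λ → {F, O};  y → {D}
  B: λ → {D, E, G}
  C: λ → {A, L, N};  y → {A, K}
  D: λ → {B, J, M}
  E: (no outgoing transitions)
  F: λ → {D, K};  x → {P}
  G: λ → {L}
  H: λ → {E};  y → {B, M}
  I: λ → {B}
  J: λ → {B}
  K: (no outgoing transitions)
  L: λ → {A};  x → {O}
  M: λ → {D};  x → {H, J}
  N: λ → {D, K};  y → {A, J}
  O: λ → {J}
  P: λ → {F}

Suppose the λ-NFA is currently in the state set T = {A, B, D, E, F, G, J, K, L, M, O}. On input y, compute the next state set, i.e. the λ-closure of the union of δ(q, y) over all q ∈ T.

{A, B, D, E, F, G, J, K, L, M, O}

A on y → {D}.
No y-transition from B, D, E, F, G, J, K, L, M, O.
Union after reading y: {D}.
Now take the λ-closure:
From D via λ: add B, J, M.
From B via λ: add E, G.
From G via λ: add L.
From L via λ: add A.
From A via λ: add F, O.
From F via λ: add K.
No new states can be added; the closed set is {A, B, D, E, F, G, J, K, L, M, O}.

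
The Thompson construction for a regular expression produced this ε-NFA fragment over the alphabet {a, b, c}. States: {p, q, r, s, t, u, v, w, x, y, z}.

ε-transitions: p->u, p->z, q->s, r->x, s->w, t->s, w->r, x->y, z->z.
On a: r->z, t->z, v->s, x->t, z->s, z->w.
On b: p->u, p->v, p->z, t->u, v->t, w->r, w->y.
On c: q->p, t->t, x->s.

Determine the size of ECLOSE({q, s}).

Start with {q, s}.
From s via ε: add w.
From w via ε: add r.
From r via ε: add x.
From x via ε: add y.
ε-closure = {q, r, s, w, x, y}, which has 6 states.

6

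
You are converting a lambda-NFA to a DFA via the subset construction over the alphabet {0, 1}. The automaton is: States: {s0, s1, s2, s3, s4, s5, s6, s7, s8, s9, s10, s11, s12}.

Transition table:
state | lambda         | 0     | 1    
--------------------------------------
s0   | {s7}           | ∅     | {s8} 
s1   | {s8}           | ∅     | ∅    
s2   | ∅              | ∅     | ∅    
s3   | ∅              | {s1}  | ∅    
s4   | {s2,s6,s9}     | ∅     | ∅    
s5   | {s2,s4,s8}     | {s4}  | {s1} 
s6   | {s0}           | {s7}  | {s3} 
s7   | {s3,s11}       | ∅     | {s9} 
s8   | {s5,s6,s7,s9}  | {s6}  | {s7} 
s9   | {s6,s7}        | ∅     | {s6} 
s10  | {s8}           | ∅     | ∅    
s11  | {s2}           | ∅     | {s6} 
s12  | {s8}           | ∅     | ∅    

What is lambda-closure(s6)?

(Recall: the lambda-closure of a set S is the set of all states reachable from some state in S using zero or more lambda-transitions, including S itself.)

Start with {s6}.
From s6 via lambda: add s0.
From s0 via lambda: add s7.
From s7 via lambda: add s3, s11.
From s11 via lambda: add s2.
No new states can be added; the closed set is {s0, s2, s3, s6, s7, s11}.

{s0, s2, s3, s6, s7, s11}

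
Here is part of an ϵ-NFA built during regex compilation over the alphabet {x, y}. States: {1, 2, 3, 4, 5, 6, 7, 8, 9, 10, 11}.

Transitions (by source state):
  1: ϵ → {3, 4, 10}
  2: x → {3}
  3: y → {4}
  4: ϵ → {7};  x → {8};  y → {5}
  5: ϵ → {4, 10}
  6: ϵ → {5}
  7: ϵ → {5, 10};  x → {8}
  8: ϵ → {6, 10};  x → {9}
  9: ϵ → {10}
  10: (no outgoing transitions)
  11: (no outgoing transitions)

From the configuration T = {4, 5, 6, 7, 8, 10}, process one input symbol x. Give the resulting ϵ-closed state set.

4 on x → {8}.
7 on x → {8}.
8 on x → {9}.
No x-transition from 5, 6, 10.
Union after reading x: {8, 9}.
Now take the ϵ-closure:
From 8 via ϵ: add 6, 10.
From 6 via ϵ: add 5.
From 5 via ϵ: add 4.
From 4 via ϵ: add 7.
No new states can be added; the closed set is {4, 5, 6, 7, 8, 9, 10}.

{4, 5, 6, 7, 8, 9, 10}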